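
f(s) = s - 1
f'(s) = 1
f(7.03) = 6.03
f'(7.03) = 1.00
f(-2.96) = -3.96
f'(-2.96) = 1.00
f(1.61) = 0.61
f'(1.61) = 1.00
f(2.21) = 1.21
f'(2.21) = 1.00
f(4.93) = 3.93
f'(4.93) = 1.00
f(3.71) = 2.71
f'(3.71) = 1.00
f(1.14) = 0.14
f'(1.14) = 1.00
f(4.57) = 3.57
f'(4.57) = 1.00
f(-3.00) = -4.00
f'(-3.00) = 1.00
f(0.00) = -1.00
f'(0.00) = 1.00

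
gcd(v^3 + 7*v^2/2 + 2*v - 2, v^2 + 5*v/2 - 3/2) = v - 1/2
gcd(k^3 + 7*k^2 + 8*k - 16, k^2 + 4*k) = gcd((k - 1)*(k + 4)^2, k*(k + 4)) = k + 4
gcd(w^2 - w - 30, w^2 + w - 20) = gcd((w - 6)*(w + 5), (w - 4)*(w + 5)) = w + 5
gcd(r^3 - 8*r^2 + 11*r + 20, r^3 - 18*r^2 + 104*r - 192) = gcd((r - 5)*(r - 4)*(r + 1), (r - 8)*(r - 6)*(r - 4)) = r - 4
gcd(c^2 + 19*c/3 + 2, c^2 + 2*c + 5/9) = c + 1/3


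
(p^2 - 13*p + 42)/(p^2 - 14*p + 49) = (p - 6)/(p - 7)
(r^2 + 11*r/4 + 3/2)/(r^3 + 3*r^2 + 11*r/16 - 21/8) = 4*(4*r + 3)/(16*r^2 + 16*r - 21)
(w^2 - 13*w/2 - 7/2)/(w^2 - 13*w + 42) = (w + 1/2)/(w - 6)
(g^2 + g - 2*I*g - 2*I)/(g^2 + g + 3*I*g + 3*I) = (g - 2*I)/(g + 3*I)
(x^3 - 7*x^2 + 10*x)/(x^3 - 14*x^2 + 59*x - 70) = x/(x - 7)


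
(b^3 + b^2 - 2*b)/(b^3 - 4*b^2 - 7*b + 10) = b/(b - 5)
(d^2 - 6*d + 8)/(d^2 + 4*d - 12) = (d - 4)/(d + 6)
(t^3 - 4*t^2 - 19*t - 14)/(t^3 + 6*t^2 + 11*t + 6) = (t - 7)/(t + 3)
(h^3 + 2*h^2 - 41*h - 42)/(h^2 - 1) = (h^2 + h - 42)/(h - 1)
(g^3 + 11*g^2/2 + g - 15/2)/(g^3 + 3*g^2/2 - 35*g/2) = (2*g^2 + g - 3)/(g*(2*g - 7))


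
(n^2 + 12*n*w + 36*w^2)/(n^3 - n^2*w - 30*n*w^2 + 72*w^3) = (n + 6*w)/(n^2 - 7*n*w + 12*w^2)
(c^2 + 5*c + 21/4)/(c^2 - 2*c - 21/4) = (2*c + 7)/(2*c - 7)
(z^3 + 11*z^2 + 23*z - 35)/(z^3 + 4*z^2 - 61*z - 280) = (z - 1)/(z - 8)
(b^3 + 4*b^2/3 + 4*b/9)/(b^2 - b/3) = (9*b^2 + 12*b + 4)/(3*(3*b - 1))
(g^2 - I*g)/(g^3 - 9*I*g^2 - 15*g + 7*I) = g/(g^2 - 8*I*g - 7)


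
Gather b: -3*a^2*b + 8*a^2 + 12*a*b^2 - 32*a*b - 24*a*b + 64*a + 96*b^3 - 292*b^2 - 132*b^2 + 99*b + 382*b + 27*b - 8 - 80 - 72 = 8*a^2 + 64*a + 96*b^3 + b^2*(12*a - 424) + b*(-3*a^2 - 56*a + 508) - 160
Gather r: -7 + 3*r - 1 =3*r - 8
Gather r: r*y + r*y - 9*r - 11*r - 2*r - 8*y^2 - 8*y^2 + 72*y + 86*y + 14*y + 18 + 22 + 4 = r*(2*y - 22) - 16*y^2 + 172*y + 44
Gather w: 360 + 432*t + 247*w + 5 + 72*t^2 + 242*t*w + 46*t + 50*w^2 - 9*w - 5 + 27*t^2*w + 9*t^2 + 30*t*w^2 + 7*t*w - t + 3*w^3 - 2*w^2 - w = 81*t^2 + 477*t + 3*w^3 + w^2*(30*t + 48) + w*(27*t^2 + 249*t + 237) + 360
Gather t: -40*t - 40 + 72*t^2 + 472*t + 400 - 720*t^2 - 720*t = -648*t^2 - 288*t + 360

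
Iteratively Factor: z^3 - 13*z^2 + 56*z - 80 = (z - 5)*(z^2 - 8*z + 16) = (z - 5)*(z - 4)*(z - 4)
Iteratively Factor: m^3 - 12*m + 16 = (m + 4)*(m^2 - 4*m + 4) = (m - 2)*(m + 4)*(m - 2)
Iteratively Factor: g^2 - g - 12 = (g + 3)*(g - 4)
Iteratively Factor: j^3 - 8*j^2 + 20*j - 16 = (j - 4)*(j^2 - 4*j + 4) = (j - 4)*(j - 2)*(j - 2)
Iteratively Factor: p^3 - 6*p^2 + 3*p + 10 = (p + 1)*(p^2 - 7*p + 10) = (p - 2)*(p + 1)*(p - 5)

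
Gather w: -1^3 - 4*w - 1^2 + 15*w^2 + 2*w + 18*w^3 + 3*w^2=18*w^3 + 18*w^2 - 2*w - 2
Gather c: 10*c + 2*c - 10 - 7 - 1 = 12*c - 18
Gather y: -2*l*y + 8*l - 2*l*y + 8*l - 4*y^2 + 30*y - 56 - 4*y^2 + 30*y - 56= 16*l - 8*y^2 + y*(60 - 4*l) - 112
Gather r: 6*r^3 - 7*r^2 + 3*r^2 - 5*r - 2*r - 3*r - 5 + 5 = 6*r^3 - 4*r^2 - 10*r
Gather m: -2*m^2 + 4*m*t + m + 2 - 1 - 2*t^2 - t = -2*m^2 + m*(4*t + 1) - 2*t^2 - t + 1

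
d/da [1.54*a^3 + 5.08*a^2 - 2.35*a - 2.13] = 4.62*a^2 + 10.16*a - 2.35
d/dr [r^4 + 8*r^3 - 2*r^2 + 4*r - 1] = 4*r^3 + 24*r^2 - 4*r + 4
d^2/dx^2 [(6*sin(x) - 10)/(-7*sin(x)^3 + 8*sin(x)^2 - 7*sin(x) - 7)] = 2*(588*sin(x)^7 - 2709*sin(x)^6 + 1802*sin(x)^5 + 435*sin(x)^4 - 517*sin(x)^3 + 3642*sin(x)^2 - 3766*sin(x) + 1344)/(7*sin(x)^3 - 8*sin(x)^2 + 7*sin(x) + 7)^3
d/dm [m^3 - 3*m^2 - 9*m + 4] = 3*m^2 - 6*m - 9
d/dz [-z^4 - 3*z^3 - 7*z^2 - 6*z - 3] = -4*z^3 - 9*z^2 - 14*z - 6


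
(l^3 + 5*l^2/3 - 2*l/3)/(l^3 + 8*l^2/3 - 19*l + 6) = l*(l + 2)/(l^2 + 3*l - 18)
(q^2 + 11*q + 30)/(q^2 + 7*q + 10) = (q + 6)/(q + 2)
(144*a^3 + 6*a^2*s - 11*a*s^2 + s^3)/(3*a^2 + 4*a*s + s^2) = (48*a^2 - 14*a*s + s^2)/(a + s)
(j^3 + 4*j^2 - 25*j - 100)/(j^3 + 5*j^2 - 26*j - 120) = (j + 5)/(j + 6)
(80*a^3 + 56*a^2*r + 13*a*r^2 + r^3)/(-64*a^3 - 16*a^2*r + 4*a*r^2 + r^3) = (5*a + r)/(-4*a + r)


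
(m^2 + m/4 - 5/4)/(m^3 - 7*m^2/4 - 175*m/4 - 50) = (m - 1)/(m^2 - 3*m - 40)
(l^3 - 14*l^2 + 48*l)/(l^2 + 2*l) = (l^2 - 14*l + 48)/(l + 2)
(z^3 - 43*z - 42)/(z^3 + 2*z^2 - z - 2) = (z^2 - z - 42)/(z^2 + z - 2)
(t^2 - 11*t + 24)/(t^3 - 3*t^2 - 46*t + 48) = (t - 3)/(t^2 + 5*t - 6)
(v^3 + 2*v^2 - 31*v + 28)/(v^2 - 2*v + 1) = (v^2 + 3*v - 28)/(v - 1)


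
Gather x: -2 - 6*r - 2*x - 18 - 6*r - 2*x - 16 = -12*r - 4*x - 36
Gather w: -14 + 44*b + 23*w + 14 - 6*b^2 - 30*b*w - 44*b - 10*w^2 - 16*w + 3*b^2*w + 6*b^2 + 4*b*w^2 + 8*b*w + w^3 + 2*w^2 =w^3 + w^2*(4*b - 8) + w*(3*b^2 - 22*b + 7)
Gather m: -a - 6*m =-a - 6*m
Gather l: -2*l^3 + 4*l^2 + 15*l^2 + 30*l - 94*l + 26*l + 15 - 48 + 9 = -2*l^3 + 19*l^2 - 38*l - 24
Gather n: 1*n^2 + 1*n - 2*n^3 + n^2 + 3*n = -2*n^3 + 2*n^2 + 4*n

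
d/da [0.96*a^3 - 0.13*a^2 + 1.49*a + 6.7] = 2.88*a^2 - 0.26*a + 1.49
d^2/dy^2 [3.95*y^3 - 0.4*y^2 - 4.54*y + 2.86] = 23.7*y - 0.8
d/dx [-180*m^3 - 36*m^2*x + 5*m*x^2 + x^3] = -36*m^2 + 10*m*x + 3*x^2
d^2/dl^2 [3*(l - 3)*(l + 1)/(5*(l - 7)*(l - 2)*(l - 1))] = 6*(l^6 - 6*l^5 - 27*l^4 + 414*l^3 - 1695*l^2 + 2784*l - 1615)/(5*(l^9 - 30*l^8 + 369*l^7 - 2422*l^6 + 9327*l^5 - 22002*l^4 + 32075*l^3 - 28098*l^2 + 13524*l - 2744))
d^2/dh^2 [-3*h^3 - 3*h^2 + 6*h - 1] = -18*h - 6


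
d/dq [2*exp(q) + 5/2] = 2*exp(q)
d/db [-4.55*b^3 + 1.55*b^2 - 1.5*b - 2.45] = -13.65*b^2 + 3.1*b - 1.5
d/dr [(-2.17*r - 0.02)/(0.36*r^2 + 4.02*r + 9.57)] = (0.7812*r^2 + 0.0144000000000002*r - 20.6865)/(0.1296*r^4 + 2.8944*r^3 + 23.0508*r^2 + 76.9428*r + 91.5849)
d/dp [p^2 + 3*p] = 2*p + 3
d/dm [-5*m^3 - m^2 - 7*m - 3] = -15*m^2 - 2*m - 7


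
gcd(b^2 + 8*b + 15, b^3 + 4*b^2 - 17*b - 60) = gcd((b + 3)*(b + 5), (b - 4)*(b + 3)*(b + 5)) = b^2 + 8*b + 15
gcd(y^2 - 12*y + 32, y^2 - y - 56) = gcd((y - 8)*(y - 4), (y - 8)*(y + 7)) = y - 8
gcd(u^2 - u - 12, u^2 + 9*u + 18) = u + 3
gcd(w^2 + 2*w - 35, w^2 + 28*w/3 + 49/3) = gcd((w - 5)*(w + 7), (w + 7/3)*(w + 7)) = w + 7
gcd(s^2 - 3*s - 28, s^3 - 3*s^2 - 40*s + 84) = s - 7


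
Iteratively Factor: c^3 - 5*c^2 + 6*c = (c - 2)*(c^2 - 3*c) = (c - 3)*(c - 2)*(c)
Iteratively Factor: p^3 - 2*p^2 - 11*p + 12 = (p - 4)*(p^2 + 2*p - 3) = (p - 4)*(p + 3)*(p - 1)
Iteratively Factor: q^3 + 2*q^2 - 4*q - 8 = (q + 2)*(q^2 - 4) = (q - 2)*(q + 2)*(q + 2)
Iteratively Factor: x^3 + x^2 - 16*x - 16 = (x + 1)*(x^2 - 16) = (x - 4)*(x + 1)*(x + 4)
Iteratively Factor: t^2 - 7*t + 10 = (t - 5)*(t - 2)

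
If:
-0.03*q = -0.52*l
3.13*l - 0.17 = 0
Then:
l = 0.05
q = 0.94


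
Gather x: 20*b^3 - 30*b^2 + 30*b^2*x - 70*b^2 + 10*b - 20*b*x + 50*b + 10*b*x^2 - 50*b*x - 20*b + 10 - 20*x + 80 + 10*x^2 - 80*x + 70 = 20*b^3 - 100*b^2 + 40*b + x^2*(10*b + 10) + x*(30*b^2 - 70*b - 100) + 160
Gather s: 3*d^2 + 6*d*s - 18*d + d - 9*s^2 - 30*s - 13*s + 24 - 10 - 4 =3*d^2 - 17*d - 9*s^2 + s*(6*d - 43) + 10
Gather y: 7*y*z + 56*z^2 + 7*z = 7*y*z + 56*z^2 + 7*z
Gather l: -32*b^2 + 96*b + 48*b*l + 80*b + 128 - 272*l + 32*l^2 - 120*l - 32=-32*b^2 + 176*b + 32*l^2 + l*(48*b - 392) + 96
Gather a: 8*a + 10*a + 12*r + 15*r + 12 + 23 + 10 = 18*a + 27*r + 45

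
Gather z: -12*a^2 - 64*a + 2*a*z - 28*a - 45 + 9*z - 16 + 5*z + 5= -12*a^2 - 92*a + z*(2*a + 14) - 56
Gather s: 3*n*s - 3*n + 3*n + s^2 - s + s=3*n*s + s^2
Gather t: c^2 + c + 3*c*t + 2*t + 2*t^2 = c^2 + c + 2*t^2 + t*(3*c + 2)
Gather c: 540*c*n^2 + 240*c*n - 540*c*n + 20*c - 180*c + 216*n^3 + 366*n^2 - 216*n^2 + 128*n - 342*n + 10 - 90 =c*(540*n^2 - 300*n - 160) + 216*n^3 + 150*n^2 - 214*n - 80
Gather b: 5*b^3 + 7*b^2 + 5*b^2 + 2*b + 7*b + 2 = 5*b^3 + 12*b^2 + 9*b + 2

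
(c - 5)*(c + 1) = c^2 - 4*c - 5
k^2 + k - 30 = (k - 5)*(k + 6)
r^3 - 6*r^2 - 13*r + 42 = (r - 7)*(r - 2)*(r + 3)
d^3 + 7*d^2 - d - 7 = (d - 1)*(d + 1)*(d + 7)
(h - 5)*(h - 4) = h^2 - 9*h + 20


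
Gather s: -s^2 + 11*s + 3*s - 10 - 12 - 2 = -s^2 + 14*s - 24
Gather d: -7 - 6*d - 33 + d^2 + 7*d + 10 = d^2 + d - 30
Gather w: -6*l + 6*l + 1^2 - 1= 0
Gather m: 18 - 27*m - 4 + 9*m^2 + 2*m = 9*m^2 - 25*m + 14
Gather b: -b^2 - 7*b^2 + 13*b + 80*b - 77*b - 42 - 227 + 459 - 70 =-8*b^2 + 16*b + 120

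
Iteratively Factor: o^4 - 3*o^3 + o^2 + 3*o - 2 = (o + 1)*(o^3 - 4*o^2 + 5*o - 2) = (o - 2)*(o + 1)*(o^2 - 2*o + 1) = (o - 2)*(o - 1)*(o + 1)*(o - 1)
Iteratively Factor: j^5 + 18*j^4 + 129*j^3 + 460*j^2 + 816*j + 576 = (j + 4)*(j^4 + 14*j^3 + 73*j^2 + 168*j + 144) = (j + 3)*(j + 4)*(j^3 + 11*j^2 + 40*j + 48) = (j + 3)^2*(j + 4)*(j^2 + 8*j + 16) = (j + 3)^2*(j + 4)^2*(j + 4)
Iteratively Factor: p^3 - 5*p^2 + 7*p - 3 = (p - 1)*(p^2 - 4*p + 3) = (p - 3)*(p - 1)*(p - 1)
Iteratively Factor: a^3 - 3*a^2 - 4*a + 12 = (a - 2)*(a^2 - a - 6) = (a - 2)*(a + 2)*(a - 3)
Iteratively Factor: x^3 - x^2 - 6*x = (x + 2)*(x^2 - 3*x) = x*(x + 2)*(x - 3)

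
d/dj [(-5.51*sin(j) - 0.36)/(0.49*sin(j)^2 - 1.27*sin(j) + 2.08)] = (2.6999*sin(j)^2 + 0.3528*sin(j) - 11.918)*cos(j)/(0.2401*sin(j)^4 - 1.2446*sin(j)^3 + 3.6513*sin(j)^2 - 5.2832*sin(j) + 4.3264)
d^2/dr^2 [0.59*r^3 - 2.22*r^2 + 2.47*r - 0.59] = 3.54*r - 4.44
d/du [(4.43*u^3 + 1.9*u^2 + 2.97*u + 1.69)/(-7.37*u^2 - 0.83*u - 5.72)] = (-32.6491*u^4 - 7.3538*u^3 - 55.7069*u^2 + 3.1746*u - 15.5857)/(54.3169*u^4 + 12.2342*u^3 + 85.0017*u^2 + 9.4952*u + 32.7184)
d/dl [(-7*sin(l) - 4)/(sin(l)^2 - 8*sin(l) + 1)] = (7*sin(l)^2 + 8*sin(l) - 39)*cos(l)/(sin(l)^2 - 8*sin(l) + 1)^2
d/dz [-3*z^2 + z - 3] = 1 - 6*z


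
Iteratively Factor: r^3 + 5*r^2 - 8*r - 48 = (r + 4)*(r^2 + r - 12) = (r + 4)^2*(r - 3)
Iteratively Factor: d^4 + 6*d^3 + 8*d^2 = (d)*(d^3 + 6*d^2 + 8*d) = d*(d + 2)*(d^2 + 4*d) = d*(d + 2)*(d + 4)*(d)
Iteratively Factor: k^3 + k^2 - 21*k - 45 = (k + 3)*(k^2 - 2*k - 15) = (k - 5)*(k + 3)*(k + 3)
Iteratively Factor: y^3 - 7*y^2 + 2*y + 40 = (y - 4)*(y^2 - 3*y - 10) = (y - 4)*(y + 2)*(y - 5)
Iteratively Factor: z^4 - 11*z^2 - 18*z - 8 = (z + 1)*(z^3 - z^2 - 10*z - 8) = (z + 1)*(z + 2)*(z^2 - 3*z - 4) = (z - 4)*(z + 1)*(z + 2)*(z + 1)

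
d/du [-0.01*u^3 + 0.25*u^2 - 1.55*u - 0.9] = -0.03*u^2 + 0.5*u - 1.55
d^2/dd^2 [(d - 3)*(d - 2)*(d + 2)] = 6*d - 6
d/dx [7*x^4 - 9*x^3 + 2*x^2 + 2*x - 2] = 28*x^3 - 27*x^2 + 4*x + 2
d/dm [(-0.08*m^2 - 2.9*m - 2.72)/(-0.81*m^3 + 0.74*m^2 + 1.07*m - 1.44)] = (-0.0648*m^4 - 4.698*m^3 - 4.5492*m^2 + 4.256*m + 7.0864)/(0.6561*m^6 - 1.1988*m^5 - 1.1858*m^4 + 3.9164*m^3 - 0.9863*m^2 - 3.0816*m + 2.0736)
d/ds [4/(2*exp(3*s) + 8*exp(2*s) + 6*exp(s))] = 2*(-3*exp(2*s) - 8*exp(s) - 3)*exp(-s)/(exp(2*s) + 4*exp(s) + 3)^2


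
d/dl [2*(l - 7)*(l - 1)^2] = 6*(l - 5)*(l - 1)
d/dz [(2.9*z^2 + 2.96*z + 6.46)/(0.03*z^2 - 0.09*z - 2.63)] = (-0.3498*z^2 - 15.6416*z - 7.2034)/(0.0009*z^4 - 0.0054*z^3 - 0.1497*z^2 + 0.4734*z + 6.9169)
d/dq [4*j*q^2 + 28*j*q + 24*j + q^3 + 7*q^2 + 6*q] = 8*j*q + 28*j + 3*q^2 + 14*q + 6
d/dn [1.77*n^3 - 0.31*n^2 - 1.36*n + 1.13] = 5.31*n^2 - 0.62*n - 1.36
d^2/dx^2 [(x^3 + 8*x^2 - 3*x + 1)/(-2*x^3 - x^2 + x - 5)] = 2*(-30*x^6 + 30*x^5 + 6*x^4 + 549*x^3 - 42*x^2 - 87*x - 181)/(8*x^9 + 12*x^8 - 6*x^7 + 49*x^6 + 63*x^5 - 42*x^4 + 119*x^3 + 90*x^2 - 75*x + 125)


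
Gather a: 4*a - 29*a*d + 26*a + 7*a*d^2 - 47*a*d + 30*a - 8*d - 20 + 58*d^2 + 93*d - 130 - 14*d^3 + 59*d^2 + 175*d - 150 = a*(7*d^2 - 76*d + 60) - 14*d^3 + 117*d^2 + 260*d - 300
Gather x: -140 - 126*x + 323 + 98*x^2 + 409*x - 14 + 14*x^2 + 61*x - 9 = 112*x^2 + 344*x + 160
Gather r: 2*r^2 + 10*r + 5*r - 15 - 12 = 2*r^2 + 15*r - 27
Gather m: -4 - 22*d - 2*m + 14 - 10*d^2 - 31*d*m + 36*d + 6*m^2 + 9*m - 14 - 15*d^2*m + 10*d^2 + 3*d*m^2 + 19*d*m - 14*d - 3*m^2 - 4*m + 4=m^2*(3*d + 3) + m*(-15*d^2 - 12*d + 3)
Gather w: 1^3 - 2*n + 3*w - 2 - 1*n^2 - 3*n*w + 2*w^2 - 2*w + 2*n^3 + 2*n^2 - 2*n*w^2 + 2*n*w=2*n^3 + n^2 - 2*n + w^2*(2 - 2*n) + w*(1 - n) - 1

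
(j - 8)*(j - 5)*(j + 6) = j^3 - 7*j^2 - 38*j + 240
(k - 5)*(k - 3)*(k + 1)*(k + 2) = k^4 - 5*k^3 - 7*k^2 + 29*k + 30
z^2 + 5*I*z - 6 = (z + 2*I)*(z + 3*I)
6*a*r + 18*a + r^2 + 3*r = (6*a + r)*(r + 3)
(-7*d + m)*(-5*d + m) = 35*d^2 - 12*d*m + m^2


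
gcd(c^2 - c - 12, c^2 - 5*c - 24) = c + 3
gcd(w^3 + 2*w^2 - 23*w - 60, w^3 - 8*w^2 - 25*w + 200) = w - 5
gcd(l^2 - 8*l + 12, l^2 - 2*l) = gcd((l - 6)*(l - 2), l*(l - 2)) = l - 2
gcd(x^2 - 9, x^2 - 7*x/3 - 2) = x - 3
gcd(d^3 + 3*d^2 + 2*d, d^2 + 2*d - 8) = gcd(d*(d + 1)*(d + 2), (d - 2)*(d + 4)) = 1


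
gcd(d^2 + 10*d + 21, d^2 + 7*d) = d + 7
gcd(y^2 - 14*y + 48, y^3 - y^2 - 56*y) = y - 8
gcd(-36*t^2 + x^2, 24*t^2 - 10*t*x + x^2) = -6*t + x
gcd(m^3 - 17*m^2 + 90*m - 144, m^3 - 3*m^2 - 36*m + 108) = m^2 - 9*m + 18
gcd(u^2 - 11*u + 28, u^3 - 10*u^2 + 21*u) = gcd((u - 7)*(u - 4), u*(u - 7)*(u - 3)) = u - 7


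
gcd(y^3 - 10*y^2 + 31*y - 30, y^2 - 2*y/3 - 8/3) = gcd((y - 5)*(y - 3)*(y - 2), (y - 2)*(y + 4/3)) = y - 2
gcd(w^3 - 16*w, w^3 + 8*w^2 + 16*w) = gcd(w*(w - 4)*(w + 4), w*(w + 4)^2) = w^2 + 4*w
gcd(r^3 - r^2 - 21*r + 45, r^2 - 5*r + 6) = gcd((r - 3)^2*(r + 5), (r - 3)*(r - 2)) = r - 3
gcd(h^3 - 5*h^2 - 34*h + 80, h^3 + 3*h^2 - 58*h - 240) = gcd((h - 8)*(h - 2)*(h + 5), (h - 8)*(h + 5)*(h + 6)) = h^2 - 3*h - 40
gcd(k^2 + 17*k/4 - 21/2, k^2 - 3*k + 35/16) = k - 7/4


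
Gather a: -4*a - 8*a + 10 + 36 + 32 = 78 - 12*a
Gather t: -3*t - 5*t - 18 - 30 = -8*t - 48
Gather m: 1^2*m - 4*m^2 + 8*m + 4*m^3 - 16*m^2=4*m^3 - 20*m^2 + 9*m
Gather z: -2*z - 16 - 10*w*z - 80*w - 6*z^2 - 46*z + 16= -80*w - 6*z^2 + z*(-10*w - 48)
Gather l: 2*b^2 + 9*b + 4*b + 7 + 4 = 2*b^2 + 13*b + 11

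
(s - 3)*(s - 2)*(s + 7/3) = s^3 - 8*s^2/3 - 17*s/3 + 14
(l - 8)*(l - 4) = l^2 - 12*l + 32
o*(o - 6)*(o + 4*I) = o^3 - 6*o^2 + 4*I*o^2 - 24*I*o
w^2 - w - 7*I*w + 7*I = (w - 1)*(w - 7*I)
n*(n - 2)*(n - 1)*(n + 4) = n^4 + n^3 - 10*n^2 + 8*n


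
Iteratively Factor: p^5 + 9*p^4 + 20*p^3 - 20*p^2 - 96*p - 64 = (p + 1)*(p^4 + 8*p^3 + 12*p^2 - 32*p - 64) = (p + 1)*(p + 4)*(p^3 + 4*p^2 - 4*p - 16) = (p - 2)*(p + 1)*(p + 4)*(p^2 + 6*p + 8) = (p - 2)*(p + 1)*(p + 2)*(p + 4)*(p + 4)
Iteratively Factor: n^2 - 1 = (n + 1)*(n - 1)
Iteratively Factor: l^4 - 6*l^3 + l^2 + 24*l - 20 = (l - 2)*(l^3 - 4*l^2 - 7*l + 10) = (l - 5)*(l - 2)*(l^2 + l - 2) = (l - 5)*(l - 2)*(l + 2)*(l - 1)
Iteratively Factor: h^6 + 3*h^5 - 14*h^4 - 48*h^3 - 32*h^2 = (h)*(h^5 + 3*h^4 - 14*h^3 - 48*h^2 - 32*h) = h*(h + 2)*(h^4 + h^3 - 16*h^2 - 16*h) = h^2*(h + 2)*(h^3 + h^2 - 16*h - 16) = h^2*(h + 2)*(h + 4)*(h^2 - 3*h - 4) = h^2*(h + 1)*(h + 2)*(h + 4)*(h - 4)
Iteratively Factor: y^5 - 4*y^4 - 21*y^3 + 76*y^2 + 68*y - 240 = (y + 2)*(y^4 - 6*y^3 - 9*y^2 + 94*y - 120) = (y + 2)*(y + 4)*(y^3 - 10*y^2 + 31*y - 30) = (y - 3)*(y + 2)*(y + 4)*(y^2 - 7*y + 10) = (y - 3)*(y - 2)*(y + 2)*(y + 4)*(y - 5)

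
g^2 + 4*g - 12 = (g - 2)*(g + 6)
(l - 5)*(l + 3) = l^2 - 2*l - 15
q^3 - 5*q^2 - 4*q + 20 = (q - 5)*(q - 2)*(q + 2)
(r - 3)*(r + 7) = r^2 + 4*r - 21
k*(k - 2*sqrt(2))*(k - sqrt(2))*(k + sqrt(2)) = k^4 - 2*sqrt(2)*k^3 - 2*k^2 + 4*sqrt(2)*k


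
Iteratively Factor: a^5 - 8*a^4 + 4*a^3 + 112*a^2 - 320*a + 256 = (a + 4)*(a^4 - 12*a^3 + 52*a^2 - 96*a + 64) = (a - 4)*(a + 4)*(a^3 - 8*a^2 + 20*a - 16) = (a - 4)*(a - 2)*(a + 4)*(a^2 - 6*a + 8) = (a - 4)*(a - 2)^2*(a + 4)*(a - 4)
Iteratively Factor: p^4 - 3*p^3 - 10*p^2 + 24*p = (p - 4)*(p^3 + p^2 - 6*p) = (p - 4)*(p + 3)*(p^2 - 2*p) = (p - 4)*(p - 2)*(p + 3)*(p)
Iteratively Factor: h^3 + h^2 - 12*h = (h)*(h^2 + h - 12) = h*(h + 4)*(h - 3)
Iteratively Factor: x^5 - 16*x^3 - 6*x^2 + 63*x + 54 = (x + 3)*(x^4 - 3*x^3 - 7*x^2 + 15*x + 18) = (x + 2)*(x + 3)*(x^3 - 5*x^2 + 3*x + 9) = (x - 3)*(x + 2)*(x + 3)*(x^2 - 2*x - 3) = (x - 3)*(x + 1)*(x + 2)*(x + 3)*(x - 3)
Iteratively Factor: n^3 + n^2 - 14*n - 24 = (n + 2)*(n^2 - n - 12) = (n - 4)*(n + 2)*(n + 3)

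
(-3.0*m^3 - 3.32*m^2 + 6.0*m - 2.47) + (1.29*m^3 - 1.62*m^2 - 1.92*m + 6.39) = -1.71*m^3 - 4.94*m^2 + 4.08*m + 3.92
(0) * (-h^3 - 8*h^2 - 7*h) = 0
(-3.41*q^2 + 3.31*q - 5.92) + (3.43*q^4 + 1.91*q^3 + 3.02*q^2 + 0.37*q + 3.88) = 3.43*q^4 + 1.91*q^3 - 0.39*q^2 + 3.68*q - 2.04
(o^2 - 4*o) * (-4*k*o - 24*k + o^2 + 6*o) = -4*k*o^3 - 8*k*o^2 + 96*k*o + o^4 + 2*o^3 - 24*o^2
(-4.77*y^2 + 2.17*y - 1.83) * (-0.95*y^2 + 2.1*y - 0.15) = 4.5315*y^4 - 12.0785*y^3 + 7.011*y^2 - 4.1685*y + 0.2745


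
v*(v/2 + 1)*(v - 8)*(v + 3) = v^4/2 - 3*v^3/2 - 17*v^2 - 24*v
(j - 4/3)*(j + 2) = j^2 + 2*j/3 - 8/3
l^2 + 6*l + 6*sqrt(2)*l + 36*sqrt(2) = (l + 6)*(l + 6*sqrt(2))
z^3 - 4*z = z*(z - 2)*(z + 2)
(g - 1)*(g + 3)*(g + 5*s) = g^3 + 5*g^2*s + 2*g^2 + 10*g*s - 3*g - 15*s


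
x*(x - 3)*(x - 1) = x^3 - 4*x^2 + 3*x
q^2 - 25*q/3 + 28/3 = (q - 7)*(q - 4/3)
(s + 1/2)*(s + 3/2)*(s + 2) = s^3 + 4*s^2 + 19*s/4 + 3/2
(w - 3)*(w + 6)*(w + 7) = w^3 + 10*w^2 + 3*w - 126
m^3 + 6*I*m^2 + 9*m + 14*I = (m - 2*I)*(m + I)*(m + 7*I)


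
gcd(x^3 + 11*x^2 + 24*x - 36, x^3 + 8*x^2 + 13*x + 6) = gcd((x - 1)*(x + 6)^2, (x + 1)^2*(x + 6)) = x + 6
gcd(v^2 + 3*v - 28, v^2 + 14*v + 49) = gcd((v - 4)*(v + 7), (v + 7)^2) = v + 7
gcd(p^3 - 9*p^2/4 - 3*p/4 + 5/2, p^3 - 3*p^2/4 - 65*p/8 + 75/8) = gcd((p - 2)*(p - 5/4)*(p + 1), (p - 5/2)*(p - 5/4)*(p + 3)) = p - 5/4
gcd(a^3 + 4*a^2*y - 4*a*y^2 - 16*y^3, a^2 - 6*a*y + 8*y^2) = -a + 2*y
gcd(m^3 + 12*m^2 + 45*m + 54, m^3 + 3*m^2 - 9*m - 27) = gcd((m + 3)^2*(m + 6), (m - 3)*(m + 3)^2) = m^2 + 6*m + 9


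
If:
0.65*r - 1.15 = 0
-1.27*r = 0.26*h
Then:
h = -8.64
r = 1.77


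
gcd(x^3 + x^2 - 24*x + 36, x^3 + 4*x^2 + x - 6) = 1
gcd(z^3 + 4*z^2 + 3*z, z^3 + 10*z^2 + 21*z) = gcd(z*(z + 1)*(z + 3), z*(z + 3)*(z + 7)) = z^2 + 3*z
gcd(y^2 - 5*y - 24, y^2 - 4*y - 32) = y - 8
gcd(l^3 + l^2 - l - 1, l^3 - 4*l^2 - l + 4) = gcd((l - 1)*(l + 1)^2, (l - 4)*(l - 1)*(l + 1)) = l^2 - 1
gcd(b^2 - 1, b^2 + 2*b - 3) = b - 1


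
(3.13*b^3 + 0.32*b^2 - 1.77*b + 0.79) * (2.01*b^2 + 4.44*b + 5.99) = 6.2913*b^5 + 14.5404*b^4 + 16.6118*b^3 - 4.3541*b^2 - 7.0947*b + 4.7321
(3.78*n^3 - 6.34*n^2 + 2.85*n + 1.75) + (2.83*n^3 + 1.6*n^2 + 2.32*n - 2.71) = 6.61*n^3 - 4.74*n^2 + 5.17*n - 0.96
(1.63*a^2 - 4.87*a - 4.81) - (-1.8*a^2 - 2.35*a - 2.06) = 3.43*a^2 - 2.52*a - 2.75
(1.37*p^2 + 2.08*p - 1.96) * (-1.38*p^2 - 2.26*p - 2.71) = -1.8906*p^4 - 5.9666*p^3 - 5.7087*p^2 - 1.2072*p + 5.3116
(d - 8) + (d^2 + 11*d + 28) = d^2 + 12*d + 20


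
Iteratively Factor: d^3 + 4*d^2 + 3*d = (d + 1)*(d^2 + 3*d) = (d + 1)*(d + 3)*(d)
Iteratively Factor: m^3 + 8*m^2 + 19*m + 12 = (m + 3)*(m^2 + 5*m + 4) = (m + 1)*(m + 3)*(m + 4)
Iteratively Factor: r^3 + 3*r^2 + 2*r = (r + 1)*(r^2 + 2*r) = r*(r + 1)*(r + 2)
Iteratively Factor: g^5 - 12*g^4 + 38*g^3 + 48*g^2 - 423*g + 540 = (g - 3)*(g^4 - 9*g^3 + 11*g^2 + 81*g - 180) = (g - 3)^2*(g^3 - 6*g^2 - 7*g + 60) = (g - 4)*(g - 3)^2*(g^2 - 2*g - 15) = (g - 5)*(g - 4)*(g - 3)^2*(g + 3)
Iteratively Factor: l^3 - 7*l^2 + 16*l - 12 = (l - 2)*(l^2 - 5*l + 6) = (l - 2)^2*(l - 3)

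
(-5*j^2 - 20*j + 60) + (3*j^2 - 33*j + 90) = -2*j^2 - 53*j + 150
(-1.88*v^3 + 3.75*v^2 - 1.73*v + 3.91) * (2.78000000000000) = -5.2264*v^3 + 10.425*v^2 - 4.8094*v + 10.8698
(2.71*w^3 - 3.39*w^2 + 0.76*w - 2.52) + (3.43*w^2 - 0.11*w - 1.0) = 2.71*w^3 + 0.04*w^2 + 0.65*w - 3.52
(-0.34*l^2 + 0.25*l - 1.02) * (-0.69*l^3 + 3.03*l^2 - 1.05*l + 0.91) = 0.2346*l^5 - 1.2027*l^4 + 1.8183*l^3 - 3.6625*l^2 + 1.2985*l - 0.9282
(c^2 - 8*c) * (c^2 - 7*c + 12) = c^4 - 15*c^3 + 68*c^2 - 96*c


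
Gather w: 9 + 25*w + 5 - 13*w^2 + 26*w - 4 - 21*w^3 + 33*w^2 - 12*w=-21*w^3 + 20*w^2 + 39*w + 10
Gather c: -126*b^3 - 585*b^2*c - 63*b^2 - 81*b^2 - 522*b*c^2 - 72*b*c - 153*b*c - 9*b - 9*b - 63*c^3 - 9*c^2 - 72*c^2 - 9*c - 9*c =-126*b^3 - 144*b^2 - 18*b - 63*c^3 + c^2*(-522*b - 81) + c*(-585*b^2 - 225*b - 18)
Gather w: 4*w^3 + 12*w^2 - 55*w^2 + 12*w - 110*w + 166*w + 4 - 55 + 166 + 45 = 4*w^3 - 43*w^2 + 68*w + 160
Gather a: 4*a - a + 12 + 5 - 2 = 3*a + 15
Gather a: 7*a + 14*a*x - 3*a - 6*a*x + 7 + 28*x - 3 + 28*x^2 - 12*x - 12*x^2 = a*(8*x + 4) + 16*x^2 + 16*x + 4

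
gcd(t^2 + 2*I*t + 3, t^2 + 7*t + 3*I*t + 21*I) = t + 3*I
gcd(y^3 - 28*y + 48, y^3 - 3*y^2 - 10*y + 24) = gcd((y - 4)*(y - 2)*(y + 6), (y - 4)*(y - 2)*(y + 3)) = y^2 - 6*y + 8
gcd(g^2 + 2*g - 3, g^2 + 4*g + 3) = g + 3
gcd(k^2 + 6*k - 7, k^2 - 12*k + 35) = 1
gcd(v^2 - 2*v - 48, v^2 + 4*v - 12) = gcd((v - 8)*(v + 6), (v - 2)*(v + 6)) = v + 6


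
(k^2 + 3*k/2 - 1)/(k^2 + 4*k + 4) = (k - 1/2)/(k + 2)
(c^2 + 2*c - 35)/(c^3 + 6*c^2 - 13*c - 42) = (c - 5)/(c^2 - c - 6)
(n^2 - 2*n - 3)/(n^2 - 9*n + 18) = (n + 1)/(n - 6)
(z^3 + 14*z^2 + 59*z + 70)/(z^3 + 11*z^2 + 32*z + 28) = (z + 5)/(z + 2)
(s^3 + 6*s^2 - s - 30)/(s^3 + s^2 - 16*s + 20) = (s + 3)/(s - 2)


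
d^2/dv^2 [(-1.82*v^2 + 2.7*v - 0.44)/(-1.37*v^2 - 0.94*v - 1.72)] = (-7.105427357601e-15*v^4 - 14.822852*v^3 - 20.776872*v^2 + 41.573472*v + 18.203232)/(2.571353*v^6 + 5.292858*v^5 + 13.3164*v^4 + 14.12068*v^3 + 16.7184*v^2 + 8.342688*v + 5.088448)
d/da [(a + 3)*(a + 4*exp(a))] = a + (a + 3)*(4*exp(a) + 1) + 4*exp(a)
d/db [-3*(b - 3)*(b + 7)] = -6*b - 12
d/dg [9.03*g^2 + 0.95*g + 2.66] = 18.06*g + 0.95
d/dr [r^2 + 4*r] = 2*r + 4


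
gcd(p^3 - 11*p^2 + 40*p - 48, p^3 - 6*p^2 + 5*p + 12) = p^2 - 7*p + 12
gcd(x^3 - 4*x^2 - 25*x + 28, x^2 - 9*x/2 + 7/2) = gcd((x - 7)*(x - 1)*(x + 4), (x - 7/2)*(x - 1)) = x - 1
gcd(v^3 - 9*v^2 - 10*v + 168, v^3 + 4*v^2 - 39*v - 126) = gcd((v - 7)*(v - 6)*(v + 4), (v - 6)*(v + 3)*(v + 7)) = v - 6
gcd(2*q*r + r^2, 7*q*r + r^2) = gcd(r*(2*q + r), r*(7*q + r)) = r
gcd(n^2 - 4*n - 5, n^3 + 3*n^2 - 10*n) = 1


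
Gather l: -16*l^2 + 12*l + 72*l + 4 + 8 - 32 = -16*l^2 + 84*l - 20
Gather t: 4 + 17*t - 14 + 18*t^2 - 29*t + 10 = 18*t^2 - 12*t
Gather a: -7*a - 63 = -7*a - 63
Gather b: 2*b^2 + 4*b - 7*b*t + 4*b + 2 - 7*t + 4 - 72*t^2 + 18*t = 2*b^2 + b*(8 - 7*t) - 72*t^2 + 11*t + 6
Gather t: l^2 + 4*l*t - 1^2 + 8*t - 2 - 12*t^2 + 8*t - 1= l^2 - 12*t^2 + t*(4*l + 16) - 4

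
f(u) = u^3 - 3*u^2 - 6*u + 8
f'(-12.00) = 498.00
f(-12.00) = -2080.00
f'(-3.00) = 39.00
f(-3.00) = -28.00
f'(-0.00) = -6.00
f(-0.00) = 8.00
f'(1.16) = -8.92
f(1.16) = -1.44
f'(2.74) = 0.08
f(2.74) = -10.39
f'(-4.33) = 76.23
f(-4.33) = -103.45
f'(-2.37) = 25.07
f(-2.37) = -7.94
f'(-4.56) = 83.74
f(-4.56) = -121.84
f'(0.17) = -6.93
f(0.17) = 6.90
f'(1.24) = -8.83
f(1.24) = -2.15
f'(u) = 3*u^2 - 6*u - 6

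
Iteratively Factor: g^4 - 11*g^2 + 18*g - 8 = (g - 1)*(g^3 + g^2 - 10*g + 8) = (g - 1)^2*(g^2 + 2*g - 8) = (g - 1)^2*(g + 4)*(g - 2)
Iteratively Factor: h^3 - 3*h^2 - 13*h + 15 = (h + 3)*(h^2 - 6*h + 5) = (h - 5)*(h + 3)*(h - 1)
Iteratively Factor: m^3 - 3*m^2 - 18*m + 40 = (m - 2)*(m^2 - m - 20) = (m - 2)*(m + 4)*(m - 5)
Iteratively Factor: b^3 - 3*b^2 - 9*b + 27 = (b + 3)*(b^2 - 6*b + 9) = (b - 3)*(b + 3)*(b - 3)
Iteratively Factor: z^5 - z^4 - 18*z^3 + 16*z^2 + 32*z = (z - 4)*(z^4 + 3*z^3 - 6*z^2 - 8*z) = (z - 4)*(z + 4)*(z^3 - z^2 - 2*z) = (z - 4)*(z - 2)*(z + 4)*(z^2 + z) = z*(z - 4)*(z - 2)*(z + 4)*(z + 1)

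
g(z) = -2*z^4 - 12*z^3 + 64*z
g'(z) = -8*z^3 - 36*z^2 + 64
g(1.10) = 51.50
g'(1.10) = 9.79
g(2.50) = -105.62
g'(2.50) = -286.00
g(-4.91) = -56.19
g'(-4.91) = 143.07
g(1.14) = 51.80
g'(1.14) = 5.36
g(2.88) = -239.93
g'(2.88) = -425.70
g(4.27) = -1325.85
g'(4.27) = -1215.22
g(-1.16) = -59.13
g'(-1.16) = 28.05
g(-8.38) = -3337.49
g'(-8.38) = 2243.77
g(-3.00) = -30.00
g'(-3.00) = -44.00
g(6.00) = -4800.00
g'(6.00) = -2960.00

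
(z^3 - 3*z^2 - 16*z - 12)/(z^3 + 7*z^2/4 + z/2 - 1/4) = 4*(z^2 - 4*z - 12)/(4*z^2 + 3*z - 1)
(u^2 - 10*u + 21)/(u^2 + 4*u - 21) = (u - 7)/(u + 7)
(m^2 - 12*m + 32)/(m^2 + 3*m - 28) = (m - 8)/(m + 7)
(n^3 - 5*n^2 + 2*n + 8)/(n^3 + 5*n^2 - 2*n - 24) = (n^2 - 3*n - 4)/(n^2 + 7*n + 12)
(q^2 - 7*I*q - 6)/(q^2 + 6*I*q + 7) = (q - 6*I)/(q + 7*I)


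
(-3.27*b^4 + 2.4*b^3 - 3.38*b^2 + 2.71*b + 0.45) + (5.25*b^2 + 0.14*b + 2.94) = -3.27*b^4 + 2.4*b^3 + 1.87*b^2 + 2.85*b + 3.39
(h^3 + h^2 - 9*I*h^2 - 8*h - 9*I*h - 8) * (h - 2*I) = h^4 + h^3 - 11*I*h^3 - 26*h^2 - 11*I*h^2 - 26*h + 16*I*h + 16*I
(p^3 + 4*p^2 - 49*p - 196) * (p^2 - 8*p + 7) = p^5 - 4*p^4 - 74*p^3 + 224*p^2 + 1225*p - 1372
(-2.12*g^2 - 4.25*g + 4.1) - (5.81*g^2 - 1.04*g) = -7.93*g^2 - 3.21*g + 4.1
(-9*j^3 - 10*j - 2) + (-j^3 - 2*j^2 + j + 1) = -10*j^3 - 2*j^2 - 9*j - 1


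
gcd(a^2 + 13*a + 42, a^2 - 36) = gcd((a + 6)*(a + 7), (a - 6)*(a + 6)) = a + 6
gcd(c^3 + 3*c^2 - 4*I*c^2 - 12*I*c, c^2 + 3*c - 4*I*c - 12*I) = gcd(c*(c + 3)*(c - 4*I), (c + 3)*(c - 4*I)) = c^2 + c*(3 - 4*I) - 12*I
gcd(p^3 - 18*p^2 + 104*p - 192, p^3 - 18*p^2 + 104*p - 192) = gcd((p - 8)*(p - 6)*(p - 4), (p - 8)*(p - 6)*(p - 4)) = p^3 - 18*p^2 + 104*p - 192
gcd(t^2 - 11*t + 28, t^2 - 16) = t - 4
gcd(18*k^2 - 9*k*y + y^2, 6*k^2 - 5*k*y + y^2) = -3*k + y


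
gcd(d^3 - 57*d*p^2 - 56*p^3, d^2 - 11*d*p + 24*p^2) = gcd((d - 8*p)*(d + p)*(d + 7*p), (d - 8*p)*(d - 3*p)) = -d + 8*p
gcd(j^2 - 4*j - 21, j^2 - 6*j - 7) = j - 7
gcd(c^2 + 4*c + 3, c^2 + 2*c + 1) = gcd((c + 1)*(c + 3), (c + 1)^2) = c + 1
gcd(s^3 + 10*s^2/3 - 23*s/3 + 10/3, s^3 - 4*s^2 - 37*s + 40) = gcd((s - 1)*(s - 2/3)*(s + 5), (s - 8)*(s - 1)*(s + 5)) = s^2 + 4*s - 5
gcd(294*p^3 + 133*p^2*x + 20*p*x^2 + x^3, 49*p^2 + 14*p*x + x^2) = 49*p^2 + 14*p*x + x^2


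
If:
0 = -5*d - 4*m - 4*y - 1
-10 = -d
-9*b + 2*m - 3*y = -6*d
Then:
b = 23/6 - 5*y/9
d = 10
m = -y - 51/4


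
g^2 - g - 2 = (g - 2)*(g + 1)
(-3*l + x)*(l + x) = -3*l^2 - 2*l*x + x^2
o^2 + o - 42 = (o - 6)*(o + 7)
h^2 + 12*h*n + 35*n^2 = (h + 5*n)*(h + 7*n)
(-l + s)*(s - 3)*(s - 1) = -l*s^2 + 4*l*s - 3*l + s^3 - 4*s^2 + 3*s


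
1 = 1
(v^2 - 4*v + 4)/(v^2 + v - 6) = (v - 2)/(v + 3)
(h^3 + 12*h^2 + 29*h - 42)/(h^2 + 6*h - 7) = h + 6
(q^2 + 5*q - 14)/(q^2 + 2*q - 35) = (q - 2)/(q - 5)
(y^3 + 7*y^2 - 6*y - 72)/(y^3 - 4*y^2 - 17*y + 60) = (y + 6)/(y - 5)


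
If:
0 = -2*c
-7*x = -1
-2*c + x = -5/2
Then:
No Solution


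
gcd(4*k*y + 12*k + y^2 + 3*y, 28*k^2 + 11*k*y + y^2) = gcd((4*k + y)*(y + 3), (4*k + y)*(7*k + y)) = 4*k + y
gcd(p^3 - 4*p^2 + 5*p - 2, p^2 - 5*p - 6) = 1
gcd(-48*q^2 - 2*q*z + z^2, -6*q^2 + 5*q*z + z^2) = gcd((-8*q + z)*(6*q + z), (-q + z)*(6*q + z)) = 6*q + z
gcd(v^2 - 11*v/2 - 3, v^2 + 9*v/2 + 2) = v + 1/2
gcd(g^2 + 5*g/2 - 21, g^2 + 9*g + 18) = g + 6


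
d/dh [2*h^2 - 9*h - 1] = 4*h - 9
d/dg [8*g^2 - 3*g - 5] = 16*g - 3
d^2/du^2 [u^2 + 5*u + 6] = 2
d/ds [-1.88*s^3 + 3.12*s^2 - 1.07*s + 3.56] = -5.64*s^2 + 6.24*s - 1.07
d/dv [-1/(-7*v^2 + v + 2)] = (1 - 14*v)/(-7*v^2 + v + 2)^2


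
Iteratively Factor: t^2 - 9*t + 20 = (t - 4)*(t - 5)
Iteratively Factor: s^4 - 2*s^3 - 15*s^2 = (s)*(s^3 - 2*s^2 - 15*s) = s*(s + 3)*(s^2 - 5*s) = s^2*(s + 3)*(s - 5)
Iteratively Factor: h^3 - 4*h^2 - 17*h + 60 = (h + 4)*(h^2 - 8*h + 15) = (h - 3)*(h + 4)*(h - 5)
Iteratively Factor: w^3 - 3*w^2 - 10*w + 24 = (w - 4)*(w^2 + w - 6) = (w - 4)*(w + 3)*(w - 2)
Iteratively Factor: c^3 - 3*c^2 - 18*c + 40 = (c - 5)*(c^2 + 2*c - 8) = (c - 5)*(c - 2)*(c + 4)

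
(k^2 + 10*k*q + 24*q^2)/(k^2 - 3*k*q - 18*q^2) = (-k^2 - 10*k*q - 24*q^2)/(-k^2 + 3*k*q + 18*q^2)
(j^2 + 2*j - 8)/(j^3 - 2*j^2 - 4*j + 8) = (j + 4)/(j^2 - 4)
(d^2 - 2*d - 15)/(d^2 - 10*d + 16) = (d^2 - 2*d - 15)/(d^2 - 10*d + 16)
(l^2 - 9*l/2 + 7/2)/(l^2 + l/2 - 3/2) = (2*l - 7)/(2*l + 3)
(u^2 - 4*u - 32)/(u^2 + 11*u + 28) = (u - 8)/(u + 7)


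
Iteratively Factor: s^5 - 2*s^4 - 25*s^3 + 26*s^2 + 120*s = (s)*(s^4 - 2*s^3 - 25*s^2 + 26*s + 120) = s*(s - 5)*(s^3 + 3*s^2 - 10*s - 24) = s*(s - 5)*(s + 4)*(s^2 - s - 6) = s*(s - 5)*(s - 3)*(s + 4)*(s + 2)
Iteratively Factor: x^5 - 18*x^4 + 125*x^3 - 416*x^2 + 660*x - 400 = (x - 2)*(x^4 - 16*x^3 + 93*x^2 - 230*x + 200) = (x - 5)*(x - 2)*(x^3 - 11*x^2 + 38*x - 40) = (x - 5)*(x - 2)^2*(x^2 - 9*x + 20) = (x - 5)*(x - 4)*(x - 2)^2*(x - 5)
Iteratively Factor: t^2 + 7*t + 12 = (t + 3)*(t + 4)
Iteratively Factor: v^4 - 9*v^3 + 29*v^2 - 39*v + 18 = (v - 3)*(v^3 - 6*v^2 + 11*v - 6) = (v - 3)^2*(v^2 - 3*v + 2) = (v - 3)^2*(v - 2)*(v - 1)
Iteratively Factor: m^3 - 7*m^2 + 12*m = (m - 3)*(m^2 - 4*m) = m*(m - 3)*(m - 4)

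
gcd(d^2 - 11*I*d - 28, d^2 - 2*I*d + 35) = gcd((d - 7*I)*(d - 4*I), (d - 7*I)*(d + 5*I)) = d - 7*I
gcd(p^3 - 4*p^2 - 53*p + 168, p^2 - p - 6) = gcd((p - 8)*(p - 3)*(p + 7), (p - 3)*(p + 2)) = p - 3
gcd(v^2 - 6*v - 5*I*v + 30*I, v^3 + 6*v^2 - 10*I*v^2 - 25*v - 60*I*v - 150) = v - 5*I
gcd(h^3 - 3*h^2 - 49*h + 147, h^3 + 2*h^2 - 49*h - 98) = h^2 - 49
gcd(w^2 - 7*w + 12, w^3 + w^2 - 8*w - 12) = w - 3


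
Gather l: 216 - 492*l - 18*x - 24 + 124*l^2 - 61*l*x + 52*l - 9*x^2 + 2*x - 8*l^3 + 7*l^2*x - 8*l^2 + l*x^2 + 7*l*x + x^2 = -8*l^3 + l^2*(7*x + 116) + l*(x^2 - 54*x - 440) - 8*x^2 - 16*x + 192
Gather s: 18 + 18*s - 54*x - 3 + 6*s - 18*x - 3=24*s - 72*x + 12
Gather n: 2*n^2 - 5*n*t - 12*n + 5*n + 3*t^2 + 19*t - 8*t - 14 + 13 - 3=2*n^2 + n*(-5*t - 7) + 3*t^2 + 11*t - 4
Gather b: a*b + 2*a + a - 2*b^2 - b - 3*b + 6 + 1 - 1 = 3*a - 2*b^2 + b*(a - 4) + 6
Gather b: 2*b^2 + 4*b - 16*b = 2*b^2 - 12*b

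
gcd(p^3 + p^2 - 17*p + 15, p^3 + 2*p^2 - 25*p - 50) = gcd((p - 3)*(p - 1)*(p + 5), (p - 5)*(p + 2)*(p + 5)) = p + 5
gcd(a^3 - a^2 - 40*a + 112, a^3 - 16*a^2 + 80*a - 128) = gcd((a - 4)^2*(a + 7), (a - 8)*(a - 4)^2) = a^2 - 8*a + 16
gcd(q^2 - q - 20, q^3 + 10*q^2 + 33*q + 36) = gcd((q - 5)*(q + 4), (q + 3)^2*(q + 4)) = q + 4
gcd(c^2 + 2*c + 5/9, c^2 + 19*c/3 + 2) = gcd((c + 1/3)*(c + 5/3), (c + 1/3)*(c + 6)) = c + 1/3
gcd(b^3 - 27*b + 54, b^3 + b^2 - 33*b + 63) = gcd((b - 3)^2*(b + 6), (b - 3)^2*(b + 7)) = b^2 - 6*b + 9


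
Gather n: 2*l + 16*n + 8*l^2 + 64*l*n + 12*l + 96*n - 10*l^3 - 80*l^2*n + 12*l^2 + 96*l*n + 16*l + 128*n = -10*l^3 + 20*l^2 + 30*l + n*(-80*l^2 + 160*l + 240)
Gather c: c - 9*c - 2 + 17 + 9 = 24 - 8*c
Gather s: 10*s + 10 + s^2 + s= s^2 + 11*s + 10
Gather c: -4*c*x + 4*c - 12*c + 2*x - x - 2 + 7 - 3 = c*(-4*x - 8) + x + 2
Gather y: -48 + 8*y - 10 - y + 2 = 7*y - 56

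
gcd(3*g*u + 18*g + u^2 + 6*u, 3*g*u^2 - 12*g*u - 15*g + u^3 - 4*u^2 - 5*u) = 3*g + u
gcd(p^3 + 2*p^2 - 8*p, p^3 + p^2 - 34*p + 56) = p - 2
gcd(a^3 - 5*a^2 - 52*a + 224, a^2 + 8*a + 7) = a + 7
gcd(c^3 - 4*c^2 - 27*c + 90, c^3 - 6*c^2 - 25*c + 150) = c^2 - c - 30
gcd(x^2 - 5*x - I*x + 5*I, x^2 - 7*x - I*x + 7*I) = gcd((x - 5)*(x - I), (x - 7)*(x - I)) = x - I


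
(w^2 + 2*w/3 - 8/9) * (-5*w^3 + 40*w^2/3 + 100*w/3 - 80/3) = -5*w^5 + 10*w^4 + 140*w^3/3 - 440*w^2/27 - 1280*w/27 + 640/27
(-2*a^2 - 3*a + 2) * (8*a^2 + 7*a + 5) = -16*a^4 - 38*a^3 - 15*a^2 - a + 10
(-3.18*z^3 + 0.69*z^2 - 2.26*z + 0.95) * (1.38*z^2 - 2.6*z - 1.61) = -4.3884*z^5 + 9.2202*z^4 + 0.207000000000001*z^3 + 6.0761*z^2 + 1.1686*z - 1.5295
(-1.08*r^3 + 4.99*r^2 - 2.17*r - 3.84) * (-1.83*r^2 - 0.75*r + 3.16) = 1.9764*r^5 - 8.3217*r^4 - 3.1842*r^3 + 24.4231*r^2 - 3.9772*r - 12.1344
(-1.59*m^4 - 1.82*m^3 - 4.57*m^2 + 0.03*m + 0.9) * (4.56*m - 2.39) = -7.2504*m^5 - 4.4991*m^4 - 16.4894*m^3 + 11.0591*m^2 + 4.0323*m - 2.151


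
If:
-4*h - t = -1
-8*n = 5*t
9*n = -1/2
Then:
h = 41/180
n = -1/18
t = 4/45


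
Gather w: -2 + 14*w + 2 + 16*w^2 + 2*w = 16*w^2 + 16*w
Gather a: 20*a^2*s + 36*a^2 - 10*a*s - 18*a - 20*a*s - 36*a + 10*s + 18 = a^2*(20*s + 36) + a*(-30*s - 54) + 10*s + 18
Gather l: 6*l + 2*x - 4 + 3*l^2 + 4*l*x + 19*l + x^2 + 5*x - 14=3*l^2 + l*(4*x + 25) + x^2 + 7*x - 18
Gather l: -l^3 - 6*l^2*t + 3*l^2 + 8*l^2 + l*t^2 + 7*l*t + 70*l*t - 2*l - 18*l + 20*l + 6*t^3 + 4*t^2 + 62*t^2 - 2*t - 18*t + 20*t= -l^3 + l^2*(11 - 6*t) + l*(t^2 + 77*t) + 6*t^3 + 66*t^2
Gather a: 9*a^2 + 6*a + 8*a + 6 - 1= 9*a^2 + 14*a + 5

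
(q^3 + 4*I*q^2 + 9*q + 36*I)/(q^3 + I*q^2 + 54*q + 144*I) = (q^2 + I*q + 12)/(q^2 - 2*I*q + 48)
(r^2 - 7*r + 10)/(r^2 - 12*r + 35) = (r - 2)/(r - 7)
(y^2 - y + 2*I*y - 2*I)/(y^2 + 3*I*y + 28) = (y^2 - y + 2*I*y - 2*I)/(y^2 + 3*I*y + 28)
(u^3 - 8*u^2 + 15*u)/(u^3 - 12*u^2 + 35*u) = (u - 3)/(u - 7)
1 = 1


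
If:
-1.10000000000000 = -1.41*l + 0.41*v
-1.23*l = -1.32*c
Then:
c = 0.270954223081883*v + 0.726950354609929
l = 0.290780141843972*v + 0.780141843971631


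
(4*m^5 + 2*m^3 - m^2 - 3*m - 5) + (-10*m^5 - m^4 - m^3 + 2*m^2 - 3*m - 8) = -6*m^5 - m^4 + m^3 + m^2 - 6*m - 13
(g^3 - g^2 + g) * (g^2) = g^5 - g^4 + g^3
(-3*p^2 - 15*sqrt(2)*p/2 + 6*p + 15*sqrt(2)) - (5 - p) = -3*p^2 - 15*sqrt(2)*p/2 + 7*p - 5 + 15*sqrt(2)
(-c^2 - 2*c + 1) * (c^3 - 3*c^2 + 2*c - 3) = -c^5 + c^4 + 5*c^3 - 4*c^2 + 8*c - 3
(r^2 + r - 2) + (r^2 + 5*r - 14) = 2*r^2 + 6*r - 16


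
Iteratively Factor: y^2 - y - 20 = (y - 5)*(y + 4)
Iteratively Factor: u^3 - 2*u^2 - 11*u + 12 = (u - 4)*(u^2 + 2*u - 3) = (u - 4)*(u - 1)*(u + 3)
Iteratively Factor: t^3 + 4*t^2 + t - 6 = (t + 3)*(t^2 + t - 2) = (t + 2)*(t + 3)*(t - 1)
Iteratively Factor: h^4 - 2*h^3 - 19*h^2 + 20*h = (h + 4)*(h^3 - 6*h^2 + 5*h) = (h - 5)*(h + 4)*(h^2 - h) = (h - 5)*(h - 1)*(h + 4)*(h)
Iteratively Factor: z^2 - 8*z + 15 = (z - 5)*(z - 3)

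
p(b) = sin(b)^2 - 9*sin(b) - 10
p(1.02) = -16.94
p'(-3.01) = 9.18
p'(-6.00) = -8.10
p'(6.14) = -9.19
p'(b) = 2*sin(b)*cos(b) - 9*cos(b)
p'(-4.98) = -1.87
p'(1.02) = -3.82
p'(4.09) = 6.19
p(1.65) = -17.98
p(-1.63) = -0.02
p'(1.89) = 2.23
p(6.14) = -8.70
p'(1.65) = 0.55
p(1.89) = -17.64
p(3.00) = -11.25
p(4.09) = -2.03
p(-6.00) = -12.44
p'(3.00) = 8.63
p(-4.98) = -17.75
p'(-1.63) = 0.65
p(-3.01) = -8.80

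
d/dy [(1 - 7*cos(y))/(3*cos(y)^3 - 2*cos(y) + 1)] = (-63*cos(y) + 9*cos(2*y) - 21*cos(3*y) + 19)*sin(y)/(2*(3*cos(y)^3 - 2*cos(y) + 1)^2)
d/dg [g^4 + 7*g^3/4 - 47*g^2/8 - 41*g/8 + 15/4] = 4*g^3 + 21*g^2/4 - 47*g/4 - 41/8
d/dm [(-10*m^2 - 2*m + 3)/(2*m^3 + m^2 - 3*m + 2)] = (20*m^4 + 8*m^3 + 14*m^2 - 46*m + 5)/(4*m^6 + 4*m^5 - 11*m^4 + 2*m^3 + 13*m^2 - 12*m + 4)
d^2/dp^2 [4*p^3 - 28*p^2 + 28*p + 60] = 24*p - 56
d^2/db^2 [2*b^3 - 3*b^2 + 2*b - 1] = 12*b - 6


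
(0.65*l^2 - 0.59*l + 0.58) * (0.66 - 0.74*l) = -0.481*l^3 + 0.8656*l^2 - 0.8186*l + 0.3828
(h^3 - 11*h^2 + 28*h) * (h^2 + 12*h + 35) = h^5 + h^4 - 69*h^3 - 49*h^2 + 980*h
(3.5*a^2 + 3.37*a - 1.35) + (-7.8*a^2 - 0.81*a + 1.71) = -4.3*a^2 + 2.56*a + 0.36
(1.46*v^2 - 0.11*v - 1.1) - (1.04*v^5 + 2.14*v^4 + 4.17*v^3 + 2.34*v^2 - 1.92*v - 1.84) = -1.04*v^5 - 2.14*v^4 - 4.17*v^3 - 0.88*v^2 + 1.81*v + 0.74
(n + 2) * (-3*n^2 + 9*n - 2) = -3*n^3 + 3*n^2 + 16*n - 4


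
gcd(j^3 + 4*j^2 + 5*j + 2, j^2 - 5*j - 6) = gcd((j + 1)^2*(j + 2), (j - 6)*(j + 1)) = j + 1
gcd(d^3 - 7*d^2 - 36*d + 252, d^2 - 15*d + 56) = d - 7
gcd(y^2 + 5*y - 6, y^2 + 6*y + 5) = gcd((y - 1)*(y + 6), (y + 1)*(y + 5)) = 1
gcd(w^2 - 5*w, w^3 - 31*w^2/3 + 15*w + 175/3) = w - 5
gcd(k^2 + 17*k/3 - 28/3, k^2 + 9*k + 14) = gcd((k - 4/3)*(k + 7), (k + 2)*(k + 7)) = k + 7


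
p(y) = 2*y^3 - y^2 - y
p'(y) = 6*y^2 - 2*y - 1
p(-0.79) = -0.82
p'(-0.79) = 4.32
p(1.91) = 8.38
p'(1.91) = 17.07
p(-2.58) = -38.42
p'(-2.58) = 44.10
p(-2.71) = -44.44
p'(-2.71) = 48.48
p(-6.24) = -518.64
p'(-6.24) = 245.11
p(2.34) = 17.81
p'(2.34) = 27.17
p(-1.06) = -2.45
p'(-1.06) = 7.86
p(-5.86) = -430.94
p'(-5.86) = 216.76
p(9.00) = 1368.00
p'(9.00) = 467.00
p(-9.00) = -1530.00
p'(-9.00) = 503.00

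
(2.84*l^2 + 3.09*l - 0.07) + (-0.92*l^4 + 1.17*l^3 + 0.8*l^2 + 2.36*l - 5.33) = -0.92*l^4 + 1.17*l^3 + 3.64*l^2 + 5.45*l - 5.4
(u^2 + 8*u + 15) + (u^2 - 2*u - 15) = 2*u^2 + 6*u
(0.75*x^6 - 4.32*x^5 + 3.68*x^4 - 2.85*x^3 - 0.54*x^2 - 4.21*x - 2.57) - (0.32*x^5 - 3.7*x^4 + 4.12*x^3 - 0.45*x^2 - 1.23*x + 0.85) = 0.75*x^6 - 4.64*x^5 + 7.38*x^4 - 6.97*x^3 - 0.09*x^2 - 2.98*x - 3.42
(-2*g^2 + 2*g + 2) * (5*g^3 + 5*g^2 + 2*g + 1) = -10*g^5 + 16*g^3 + 12*g^2 + 6*g + 2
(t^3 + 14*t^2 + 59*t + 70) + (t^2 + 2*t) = t^3 + 15*t^2 + 61*t + 70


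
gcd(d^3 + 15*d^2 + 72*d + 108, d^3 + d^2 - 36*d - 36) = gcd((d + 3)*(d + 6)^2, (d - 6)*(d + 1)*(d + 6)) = d + 6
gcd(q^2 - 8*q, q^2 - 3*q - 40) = q - 8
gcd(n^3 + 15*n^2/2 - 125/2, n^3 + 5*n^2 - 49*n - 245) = n + 5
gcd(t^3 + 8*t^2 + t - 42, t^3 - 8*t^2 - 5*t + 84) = t + 3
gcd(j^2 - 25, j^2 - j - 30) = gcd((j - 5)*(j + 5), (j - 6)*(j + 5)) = j + 5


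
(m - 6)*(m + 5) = m^2 - m - 30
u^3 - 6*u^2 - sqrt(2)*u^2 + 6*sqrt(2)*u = u*(u - 6)*(u - sqrt(2))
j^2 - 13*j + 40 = (j - 8)*(j - 5)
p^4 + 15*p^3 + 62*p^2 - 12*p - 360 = (p - 2)*(p + 5)*(p + 6)^2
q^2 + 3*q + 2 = (q + 1)*(q + 2)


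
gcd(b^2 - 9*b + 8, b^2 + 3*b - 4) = b - 1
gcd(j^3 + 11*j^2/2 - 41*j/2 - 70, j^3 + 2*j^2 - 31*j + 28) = j^2 + 3*j - 28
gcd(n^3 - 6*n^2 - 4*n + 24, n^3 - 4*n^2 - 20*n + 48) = n^2 - 8*n + 12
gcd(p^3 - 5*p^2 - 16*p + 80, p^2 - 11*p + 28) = p - 4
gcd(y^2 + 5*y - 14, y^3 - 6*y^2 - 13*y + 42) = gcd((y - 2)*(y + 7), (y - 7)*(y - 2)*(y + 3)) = y - 2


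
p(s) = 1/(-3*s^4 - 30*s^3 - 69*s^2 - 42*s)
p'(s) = (12*s^3 + 90*s^2 + 138*s + 42)/(-3*s^4 - 30*s^3 - 69*s^2 - 42*s)^2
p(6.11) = -0.00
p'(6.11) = 0.00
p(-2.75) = 0.02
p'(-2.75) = 0.04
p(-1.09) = -0.63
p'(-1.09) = -6.80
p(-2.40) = 0.05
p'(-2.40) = 0.18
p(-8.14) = -0.00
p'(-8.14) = -0.00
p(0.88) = -0.01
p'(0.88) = 0.02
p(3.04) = -0.00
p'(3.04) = 0.00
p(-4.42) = 0.00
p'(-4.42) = 0.00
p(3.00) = 0.00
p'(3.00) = 0.00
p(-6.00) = 0.00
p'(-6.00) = 0.00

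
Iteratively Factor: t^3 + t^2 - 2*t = (t - 1)*(t^2 + 2*t) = (t - 1)*(t + 2)*(t)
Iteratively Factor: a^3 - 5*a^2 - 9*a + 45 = (a - 5)*(a^2 - 9) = (a - 5)*(a - 3)*(a + 3)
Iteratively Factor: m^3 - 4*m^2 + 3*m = (m)*(m^2 - 4*m + 3) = m*(m - 3)*(m - 1)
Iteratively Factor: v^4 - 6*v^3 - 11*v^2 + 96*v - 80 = (v - 5)*(v^3 - v^2 - 16*v + 16) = (v - 5)*(v - 4)*(v^2 + 3*v - 4) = (v - 5)*(v - 4)*(v - 1)*(v + 4)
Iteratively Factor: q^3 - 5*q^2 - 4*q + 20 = (q + 2)*(q^2 - 7*q + 10) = (q - 2)*(q + 2)*(q - 5)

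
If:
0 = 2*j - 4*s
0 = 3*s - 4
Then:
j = 8/3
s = 4/3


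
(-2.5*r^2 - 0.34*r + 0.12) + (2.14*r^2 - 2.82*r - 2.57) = -0.36*r^2 - 3.16*r - 2.45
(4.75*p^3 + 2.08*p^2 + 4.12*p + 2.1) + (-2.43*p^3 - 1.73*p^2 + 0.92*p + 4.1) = 2.32*p^3 + 0.35*p^2 + 5.04*p + 6.2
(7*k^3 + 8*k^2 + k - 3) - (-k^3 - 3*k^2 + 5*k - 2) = 8*k^3 + 11*k^2 - 4*k - 1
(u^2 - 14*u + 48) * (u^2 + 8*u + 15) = u^4 - 6*u^3 - 49*u^2 + 174*u + 720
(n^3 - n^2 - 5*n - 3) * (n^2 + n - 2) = n^5 - 8*n^3 - 6*n^2 + 7*n + 6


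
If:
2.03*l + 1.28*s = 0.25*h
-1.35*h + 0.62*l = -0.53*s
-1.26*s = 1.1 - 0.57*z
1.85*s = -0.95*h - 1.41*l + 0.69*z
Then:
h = -0.33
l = 1.86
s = -3.02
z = -4.74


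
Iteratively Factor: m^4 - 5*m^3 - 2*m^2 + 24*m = (m + 2)*(m^3 - 7*m^2 + 12*m) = m*(m + 2)*(m^2 - 7*m + 12) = m*(m - 4)*(m + 2)*(m - 3)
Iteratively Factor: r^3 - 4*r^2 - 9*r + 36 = (r - 3)*(r^2 - r - 12) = (r - 4)*(r - 3)*(r + 3)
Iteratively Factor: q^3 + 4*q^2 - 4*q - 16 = (q + 2)*(q^2 + 2*q - 8) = (q - 2)*(q + 2)*(q + 4)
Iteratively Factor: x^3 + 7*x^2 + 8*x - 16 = (x + 4)*(x^2 + 3*x - 4) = (x + 4)^2*(x - 1)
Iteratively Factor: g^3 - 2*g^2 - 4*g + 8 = (g + 2)*(g^2 - 4*g + 4) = (g - 2)*(g + 2)*(g - 2)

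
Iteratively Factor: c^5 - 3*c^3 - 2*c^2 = (c)*(c^4 - 3*c^2 - 2*c) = c*(c - 2)*(c^3 + 2*c^2 + c) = c*(c - 2)*(c + 1)*(c^2 + c) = c^2*(c - 2)*(c + 1)*(c + 1)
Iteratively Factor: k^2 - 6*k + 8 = (k - 2)*(k - 4)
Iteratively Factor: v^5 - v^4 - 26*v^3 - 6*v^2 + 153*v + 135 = (v + 3)*(v^4 - 4*v^3 - 14*v^2 + 36*v + 45) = (v - 5)*(v + 3)*(v^3 + v^2 - 9*v - 9) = (v - 5)*(v - 3)*(v + 3)*(v^2 + 4*v + 3) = (v - 5)*(v - 3)*(v + 1)*(v + 3)*(v + 3)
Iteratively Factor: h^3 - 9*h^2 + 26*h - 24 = (h - 4)*(h^2 - 5*h + 6) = (h - 4)*(h - 2)*(h - 3)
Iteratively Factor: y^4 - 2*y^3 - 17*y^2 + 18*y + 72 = (y + 2)*(y^3 - 4*y^2 - 9*y + 36) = (y - 3)*(y + 2)*(y^2 - y - 12) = (y - 3)*(y + 2)*(y + 3)*(y - 4)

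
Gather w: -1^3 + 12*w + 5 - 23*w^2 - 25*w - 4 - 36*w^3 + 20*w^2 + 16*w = -36*w^3 - 3*w^2 + 3*w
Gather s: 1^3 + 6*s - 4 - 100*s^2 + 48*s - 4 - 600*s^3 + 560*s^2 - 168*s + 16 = -600*s^3 + 460*s^2 - 114*s + 9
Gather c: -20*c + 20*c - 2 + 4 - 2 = 0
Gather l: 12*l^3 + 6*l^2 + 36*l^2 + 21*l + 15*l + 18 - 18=12*l^3 + 42*l^2 + 36*l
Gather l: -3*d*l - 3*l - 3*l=l*(-3*d - 6)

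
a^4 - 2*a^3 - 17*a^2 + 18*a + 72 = (a - 4)*(a - 3)*(a + 2)*(a + 3)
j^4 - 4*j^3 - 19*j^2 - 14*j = j*(j - 7)*(j + 1)*(j + 2)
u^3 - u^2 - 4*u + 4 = (u - 2)*(u - 1)*(u + 2)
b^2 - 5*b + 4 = (b - 4)*(b - 1)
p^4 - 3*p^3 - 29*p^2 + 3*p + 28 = (p - 7)*(p - 1)*(p + 1)*(p + 4)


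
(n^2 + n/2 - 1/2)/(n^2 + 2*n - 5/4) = 2*(n + 1)/(2*n + 5)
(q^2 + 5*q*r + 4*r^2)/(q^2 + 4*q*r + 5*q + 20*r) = (q + r)/(q + 5)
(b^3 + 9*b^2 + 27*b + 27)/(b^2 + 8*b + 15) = (b^2 + 6*b + 9)/(b + 5)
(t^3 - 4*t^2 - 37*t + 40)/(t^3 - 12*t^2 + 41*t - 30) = (t^2 - 3*t - 40)/(t^2 - 11*t + 30)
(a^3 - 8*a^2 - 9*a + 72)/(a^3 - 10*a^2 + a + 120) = (a - 3)/(a - 5)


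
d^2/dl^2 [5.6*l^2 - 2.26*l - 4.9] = 11.2000000000000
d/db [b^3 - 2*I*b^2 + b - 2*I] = 3*b^2 - 4*I*b + 1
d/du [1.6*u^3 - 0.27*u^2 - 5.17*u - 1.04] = 4.8*u^2 - 0.54*u - 5.17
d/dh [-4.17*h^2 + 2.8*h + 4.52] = 2.8 - 8.34*h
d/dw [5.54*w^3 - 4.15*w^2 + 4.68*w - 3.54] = 16.62*w^2 - 8.3*w + 4.68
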